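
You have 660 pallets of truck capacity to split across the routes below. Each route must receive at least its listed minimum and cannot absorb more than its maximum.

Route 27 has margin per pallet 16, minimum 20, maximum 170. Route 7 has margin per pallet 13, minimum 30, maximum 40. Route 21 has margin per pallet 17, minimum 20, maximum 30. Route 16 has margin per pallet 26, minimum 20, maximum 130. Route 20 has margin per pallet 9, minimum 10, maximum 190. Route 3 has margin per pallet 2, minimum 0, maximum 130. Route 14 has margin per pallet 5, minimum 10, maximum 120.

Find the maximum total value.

9340

Meeting every minimum uses 20+30+20+20+10+0+10 = 110 pallets, leaving 550.
Rank by margin per pallet: Route 16 26 > Route 21 17 > Route 27 16 > Route 7 13 > Route 20 9 > Route 14 5 > Route 3 2.
Route 16 takes 110 more to reach its cap of 130 — 440 left.
Give Route 21 10 more to hit its cap of 30 — 430 left.
Give Route 27 150 more to hit its cap of 170 — 280 left.
Route 7 takes 10 more to reach its cap of 40 — 270 left.
Give Route 20 180 more to hit its cap of 190 — 90 left.
Only 90 left; Route 14 takes them to reach 100.
Total = 16×170 + 13×40 + 17×30 + 26×130 + 9×190 + 5×100 = 9340.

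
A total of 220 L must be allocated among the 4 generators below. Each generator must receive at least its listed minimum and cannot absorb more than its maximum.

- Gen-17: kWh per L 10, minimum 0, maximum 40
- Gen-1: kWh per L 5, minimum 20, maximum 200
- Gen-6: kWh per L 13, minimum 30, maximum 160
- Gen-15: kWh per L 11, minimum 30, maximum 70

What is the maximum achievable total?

2620

Meeting every minimum uses 0+20+30+30 = 80 L, leaving 140.
Highest kWh per L first: Gen-6 13 > Gen-15 11 > Gen-17 10 > Gen-1 5.
Give Gen-6 130 more to hit its cap of 160 ; 10 left.
Gen-15: +10 (room for 40) → 40. Pool exhausted.
Total = 5×20 + 13×160 + 11×40 = 2620.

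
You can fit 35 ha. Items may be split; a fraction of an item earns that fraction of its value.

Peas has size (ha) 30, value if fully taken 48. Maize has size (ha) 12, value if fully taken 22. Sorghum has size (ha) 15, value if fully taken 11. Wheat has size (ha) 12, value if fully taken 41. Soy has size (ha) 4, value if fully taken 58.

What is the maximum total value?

Sort by value density: Soy 58/4≈14.5, Wheat 41/12≈3.42, Maize 22/12≈1.83, Peas 48/30≈1.6, Sorghum 11/15≈0.733.
All 4 ha of Soy fit (value 58) → 31 remain.
All 12 ha of Wheat fit (value 41) → 19 remain.
Take all of Maize (12 ha, value 22) → 7 ha left.
Fill the last 7 ha with part of Peas: 7/30 of it earns 11.2.
Total value = 132.2.

132.2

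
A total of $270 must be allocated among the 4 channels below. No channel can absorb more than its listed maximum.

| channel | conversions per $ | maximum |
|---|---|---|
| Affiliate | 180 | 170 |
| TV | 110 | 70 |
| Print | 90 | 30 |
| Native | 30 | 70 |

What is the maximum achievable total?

41000

Rank by conversions per $: Affiliate 180 > TV 110 > Print 90 > Native 30.
Give Affiliate 170 to hit its cap of 170 → 100 left.
TV: +70 to 70 (cap) → 30 left.
Print takes 30 to reach its cap of 30 → 0 left.
Total = 180×170 + 110×70 + 90×30 = 41000.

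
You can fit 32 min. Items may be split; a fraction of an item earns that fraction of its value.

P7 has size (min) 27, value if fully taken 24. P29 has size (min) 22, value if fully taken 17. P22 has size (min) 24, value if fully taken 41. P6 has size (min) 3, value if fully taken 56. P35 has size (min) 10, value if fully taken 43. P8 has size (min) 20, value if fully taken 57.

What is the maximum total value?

153.15

Best value per unit of size first: P6 56/3≈18.7, P35 43/10≈4.3, P8 57/20≈2.85, P22 41/24≈1.71, P7 24/27≈0.889, P29 17/22≈0.773.
P6: take in full, 3 min for value 56 — 29 left.
All 10 min of P35 fit (value 43) — 19 remain.
Fill the last 19 min with part of P8: 19/20 of it earns 54.15.
Total value = 153.15.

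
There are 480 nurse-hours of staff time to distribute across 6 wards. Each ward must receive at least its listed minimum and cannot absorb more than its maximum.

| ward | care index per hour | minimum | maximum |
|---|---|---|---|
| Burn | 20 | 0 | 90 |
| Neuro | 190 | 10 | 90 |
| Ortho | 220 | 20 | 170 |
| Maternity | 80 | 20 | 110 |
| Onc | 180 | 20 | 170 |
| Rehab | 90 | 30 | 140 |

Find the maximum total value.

89400

Meeting every minimum uses 0+10+20+20+20+30 = 100 nurse-hours, leaving 380.
Highest care index per hour first: Ortho 220 > Neuro 190 > Onc 180 > Rehab 90 > Maternity 80 > Burn 20.
Ortho: +150 to 170 (cap) — 230 left.
Neuro: +80 to 90 (cap) — 150 left.
Onc takes 150 more to reach its cap of 170 — 0 left.
Total = 190×90 + 220×170 + 80×20 + 180×170 + 90×30 = 89400.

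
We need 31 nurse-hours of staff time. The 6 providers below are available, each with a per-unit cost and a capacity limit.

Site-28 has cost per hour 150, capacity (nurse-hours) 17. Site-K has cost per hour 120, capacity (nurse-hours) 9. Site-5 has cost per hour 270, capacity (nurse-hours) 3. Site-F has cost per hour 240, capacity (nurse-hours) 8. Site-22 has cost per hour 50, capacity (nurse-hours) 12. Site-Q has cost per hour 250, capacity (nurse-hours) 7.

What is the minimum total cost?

3180

Use providers in increasing cost order.
Site-22 at 50: take all 12 nurse-hours — 19 still needed.
Site-K at 120: take all 9 nurse-hours — 10 still needed.
Site-28 at 150: take 10 of its 17 — requirement met.
Site-F, Site-Q, Site-5: unused.
Cost = 12×50 + 9×120 + 10×150 = 3180.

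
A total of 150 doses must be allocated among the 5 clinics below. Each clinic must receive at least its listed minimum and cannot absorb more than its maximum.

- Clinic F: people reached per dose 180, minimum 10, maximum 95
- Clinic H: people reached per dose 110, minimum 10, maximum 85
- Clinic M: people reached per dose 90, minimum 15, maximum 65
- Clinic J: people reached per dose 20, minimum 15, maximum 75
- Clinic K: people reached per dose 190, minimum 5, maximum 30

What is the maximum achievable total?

22850

Meeting every minimum uses 10+10+15+15+5 = 55 doses, leaving 95.
Order the clinics by people reached per dose: Clinic K 190 > Clinic F 180 > Clinic H 110 > Clinic M 90 > Clinic J 20.
Give Clinic K 25 more to hit its cap of 30 ; 70 left.
Only 70 left; Clinic F takes them to reach 80.
Total = 180×80 + 110×10 + 90×15 + 20×15 + 190×30 = 22850.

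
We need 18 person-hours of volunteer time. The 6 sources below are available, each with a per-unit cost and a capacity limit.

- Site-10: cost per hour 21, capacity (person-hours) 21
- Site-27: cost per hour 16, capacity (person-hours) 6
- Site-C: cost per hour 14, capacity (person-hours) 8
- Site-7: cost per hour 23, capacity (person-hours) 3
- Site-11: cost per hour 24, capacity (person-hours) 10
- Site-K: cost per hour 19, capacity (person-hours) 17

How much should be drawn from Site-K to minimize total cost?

4

Cheapest first:
Take 8 from Site-C at 14 → need 10 more.
Site-27 at 16: take all 6 person-hours → 4 still needed.
Take 4 from Site-K at 19 to finish.
Site-10, Site-7, Site-11: unused.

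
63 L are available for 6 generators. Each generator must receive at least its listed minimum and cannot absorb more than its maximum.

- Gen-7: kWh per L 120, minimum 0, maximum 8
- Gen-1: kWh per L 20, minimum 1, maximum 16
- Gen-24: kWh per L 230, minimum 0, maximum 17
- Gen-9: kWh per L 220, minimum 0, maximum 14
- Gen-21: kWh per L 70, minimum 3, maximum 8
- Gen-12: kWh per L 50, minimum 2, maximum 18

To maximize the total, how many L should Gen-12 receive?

15

Meeting every minimum uses 0+1+0+0+3+2 = 6 L, leaving 57.
Highest kWh per L first: Gen-24 230 > Gen-9 220 > Gen-7 120 > Gen-21 70 > Gen-12 50 > Gen-1 20.
Gen-24: +17 to 17 (cap) — 40 left.
Give Gen-9 14 more to hit its cap of 14 — 26 left.
Gen-7 takes 8 more to reach its cap of 8 — 18 left.
Gen-21: +5 to 8 (cap) — 13 left.
Gen-12 has room for 16 more but only 13 remain, so it gets 15.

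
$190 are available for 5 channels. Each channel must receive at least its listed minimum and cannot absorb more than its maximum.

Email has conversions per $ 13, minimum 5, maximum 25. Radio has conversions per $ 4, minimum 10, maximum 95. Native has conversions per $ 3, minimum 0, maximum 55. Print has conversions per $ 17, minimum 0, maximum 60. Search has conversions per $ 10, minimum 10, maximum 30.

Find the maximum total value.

1945

Meeting every minimum uses 5+10+0+0+10 = 25 $, leaving 165.
Order the channels by conversions per $: Print 17 > Email 13 > Search 10 > Radio 4 > Native 3.
Give Print 60 more to hit its cap of 60 — 105 left.
Give Email 20 more to hit its cap of 25 — 85 left.
Give Search 20 more to hit its cap of 30 — 65 left.
Radio: +65 (room for 85) → 75. Pool exhausted.
Total = 13×25 + 4×75 + 17×60 + 10×30 = 1945.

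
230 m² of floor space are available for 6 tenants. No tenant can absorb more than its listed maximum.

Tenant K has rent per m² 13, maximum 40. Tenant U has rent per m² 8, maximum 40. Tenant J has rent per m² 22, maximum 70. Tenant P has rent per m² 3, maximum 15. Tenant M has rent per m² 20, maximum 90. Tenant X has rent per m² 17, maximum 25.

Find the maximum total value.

Order the tenants by rent per m²: Tenant J 22 > Tenant M 20 > Tenant X 17 > Tenant K 13 > Tenant U 8 > Tenant P 3.
Give Tenant J 70 to hit its cap of 70 ; 160 left.
Give Tenant M 90 to hit its cap of 90 ; 70 left.
Tenant X takes 25 to reach its cap of 25 ; 45 left.
Tenant K: +40 to 40 (cap) ; 5 left.
Tenant U has room for 40 but only 5 remain, so it gets 5.
Total = 13×40 + 8×5 + 22×70 + 20×90 + 17×25 = 4325.

4325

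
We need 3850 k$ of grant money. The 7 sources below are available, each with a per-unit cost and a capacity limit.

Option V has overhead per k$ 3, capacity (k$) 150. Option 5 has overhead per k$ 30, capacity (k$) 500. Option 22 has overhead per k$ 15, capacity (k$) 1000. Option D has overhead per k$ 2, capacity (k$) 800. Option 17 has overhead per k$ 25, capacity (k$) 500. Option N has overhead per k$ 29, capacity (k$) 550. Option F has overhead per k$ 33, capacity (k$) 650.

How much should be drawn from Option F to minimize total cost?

Cheapest first:
Option D (2): use full 800 → 3050 k$ to go.
Option V at 3: take all 150 k$ → 2900 still needed.
Option 22 (15): use full 1000 → 1900 k$ to go.
Option 17 (25): use full 500 → 1400 k$ to go.
Option N at 29: take all 550 k$ → 850 still needed.
Option 5 (30): use full 500 → 350 k$ to go.
Take 350 from Option F at 33 to finish.

350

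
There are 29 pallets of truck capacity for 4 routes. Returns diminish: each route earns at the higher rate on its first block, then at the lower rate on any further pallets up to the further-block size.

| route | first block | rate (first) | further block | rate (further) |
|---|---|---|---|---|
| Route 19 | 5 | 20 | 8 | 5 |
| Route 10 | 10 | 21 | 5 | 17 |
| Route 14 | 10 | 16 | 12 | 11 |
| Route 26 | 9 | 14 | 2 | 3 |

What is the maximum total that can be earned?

Rank every tier by rate: Route 10/T1 21 > Route 19/T1 20 > Route 10/T2 17 > Route 14/T1 16 > Route 26/T1 14 > Route 14/T2 11 > Route 19/T2 5 > Route 26/T2 3.
Route 10 T1 at 21: fill all 10 → 19 left.
Route 19/T1 (20): +5 → 14 left.
Route 10 T2 at 17: fill all 5 → 9 left.
Route 14/T1: +9 of 10 at 16; pool empty.
Total = 21×10 + 20×5 + 17×5 + 16×9 = 539.

539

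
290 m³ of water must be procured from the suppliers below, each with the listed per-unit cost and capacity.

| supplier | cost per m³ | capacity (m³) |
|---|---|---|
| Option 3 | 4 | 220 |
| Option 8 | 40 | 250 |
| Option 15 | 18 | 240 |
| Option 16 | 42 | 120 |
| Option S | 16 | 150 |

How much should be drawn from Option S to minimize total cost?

70

Fill from the cheapest supplier first.
Option 3 (4): use full 220 — 70 m³ to go.
Option S (16): take the remaining 70 — done.
Option 15, Option 8, Option 16: unused.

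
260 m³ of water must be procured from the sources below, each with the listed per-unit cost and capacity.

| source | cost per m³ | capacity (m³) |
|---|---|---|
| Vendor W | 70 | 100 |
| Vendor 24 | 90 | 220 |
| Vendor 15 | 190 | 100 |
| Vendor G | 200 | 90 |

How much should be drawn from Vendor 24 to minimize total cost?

160

Use sources in increasing cost order.
Vendor W (70): use full 100 — 160 m³ to go.
Take 160 from Vendor 24 at 90 to finish.
Vendor 15, Vendor G: unused.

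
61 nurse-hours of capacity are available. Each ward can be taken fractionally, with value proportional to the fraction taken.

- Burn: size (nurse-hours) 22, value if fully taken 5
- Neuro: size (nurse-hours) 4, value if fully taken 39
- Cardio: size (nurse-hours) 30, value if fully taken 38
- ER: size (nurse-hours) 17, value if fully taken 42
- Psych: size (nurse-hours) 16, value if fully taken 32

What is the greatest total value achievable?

Best value per unit of size first: Neuro 39/4≈9.75, ER 42/17≈2.47, Psych 32/16≈2, Cardio 38/30≈1.27, Burn 5/22≈0.227.
Neuro: take in full, 4 nurse-hours for value 39 → 57 left.
ER: take in full, 17 nurse-hours for value 42 → 40 left.
Take all of Psych (16 nurse-hours, value 32) → 24 nurse-hours left.
24 nurse-hours left: a 24/30 share of Cardio gives 38×24/30 = 30.4.
Total value = 143.4.

143.4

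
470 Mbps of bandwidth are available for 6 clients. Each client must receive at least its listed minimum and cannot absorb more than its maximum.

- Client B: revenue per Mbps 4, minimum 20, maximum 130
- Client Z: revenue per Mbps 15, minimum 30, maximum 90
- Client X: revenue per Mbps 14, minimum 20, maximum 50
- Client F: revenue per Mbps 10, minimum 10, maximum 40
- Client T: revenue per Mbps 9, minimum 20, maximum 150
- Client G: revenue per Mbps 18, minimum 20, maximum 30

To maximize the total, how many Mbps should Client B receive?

Meeting every minimum uses 20+30+20+10+20+20 = 120 Mbps, leaving 350.
Rank by revenue per Mbps: Client G 18 > Client Z 15 > Client X 14 > Client F 10 > Client T 9 > Client B 4.
Give Client G 10 more to hit its cap of 30 → 340 left.
Give Client Z 60 more to hit its cap of 90 → 280 left.
Client X: +30 to 50 (cap) → 250 left.
Client F: +30 to 40 (cap) → 220 left.
Client T takes 130 more to reach its cap of 150 → 90 left.
Client B: +90 (room for 110) → 110. Pool exhausted.

110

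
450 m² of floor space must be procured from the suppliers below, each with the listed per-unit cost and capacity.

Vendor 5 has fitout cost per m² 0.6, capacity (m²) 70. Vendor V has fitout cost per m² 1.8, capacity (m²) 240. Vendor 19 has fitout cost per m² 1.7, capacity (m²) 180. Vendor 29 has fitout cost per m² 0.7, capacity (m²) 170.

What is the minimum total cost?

521

Use suppliers in increasing cost order.
Vendor 5 (0.6): use full 70 — 380 m² to go.
Vendor 29 (0.7): use full 170 — 210 m² to go.
Take 180 from Vendor 19 at 1.7 — need 30 more.
Vendor V (1.8): take the remaining 30 — done.
Cost = 70×0.6 + 170×0.7 + 180×1.7 + 30×1.8 = 521.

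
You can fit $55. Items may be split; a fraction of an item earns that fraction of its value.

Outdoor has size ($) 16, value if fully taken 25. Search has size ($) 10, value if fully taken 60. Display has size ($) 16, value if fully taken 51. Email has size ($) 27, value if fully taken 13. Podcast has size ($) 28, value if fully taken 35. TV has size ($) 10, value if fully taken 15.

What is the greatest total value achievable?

Best value per unit of size first: Search 60/10≈6, Display 51/16≈3.19, Outdoor 25/16≈1.56, TV 15/10≈1.5, Podcast 35/28≈1.25, Email 13/27≈0.481.
All 10 $ of Search fit (value 60) — 45 remain.
Display: take in full, 16 $ for value 51 — 29 left.
All 16 $ of Outdoor fit (value 25) — 13 remain.
All 10 $ of TV fit (value 15) — 3 remain.
Only 3 $ remain; take 3/28 of Podcast for value 35×3/28 = 3.75.
Total value = 154.75.

154.75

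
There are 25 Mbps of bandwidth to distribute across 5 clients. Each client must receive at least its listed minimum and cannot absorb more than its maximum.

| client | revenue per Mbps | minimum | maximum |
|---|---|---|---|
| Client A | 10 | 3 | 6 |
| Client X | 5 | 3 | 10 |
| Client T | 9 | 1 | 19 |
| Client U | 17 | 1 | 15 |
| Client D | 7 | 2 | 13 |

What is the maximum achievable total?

Meeting every minimum uses 3+3+1+1+2 = 10 Mbps, leaving 15.
Order the clients by revenue per Mbps: Client U 17 > Client A 10 > Client T 9 > Client D 7 > Client X 5.
Give Client U 14 more to hit its cap of 15 — 1 left.
Client A: +1 (room for 3) → 4. Pool exhausted.
Total = 10×4 + 5×3 + 9×1 + 17×15 + 7×2 = 333.

333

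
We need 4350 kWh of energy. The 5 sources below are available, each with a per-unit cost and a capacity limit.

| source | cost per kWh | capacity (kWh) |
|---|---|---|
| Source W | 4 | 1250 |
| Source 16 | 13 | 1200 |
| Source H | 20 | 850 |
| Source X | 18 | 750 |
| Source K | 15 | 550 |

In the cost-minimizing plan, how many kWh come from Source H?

600

Use sources in increasing cost order.
Take 1250 from Source W at 4 — need 3100 more.
Source 16 (13): use full 1200 — 1900 kWh to go.
Take 550 from Source K at 15 — need 1350 more.
Source X (18): use full 750 — 600 kWh to go.
Source H at 20: take 600 of its 850 — requirement met.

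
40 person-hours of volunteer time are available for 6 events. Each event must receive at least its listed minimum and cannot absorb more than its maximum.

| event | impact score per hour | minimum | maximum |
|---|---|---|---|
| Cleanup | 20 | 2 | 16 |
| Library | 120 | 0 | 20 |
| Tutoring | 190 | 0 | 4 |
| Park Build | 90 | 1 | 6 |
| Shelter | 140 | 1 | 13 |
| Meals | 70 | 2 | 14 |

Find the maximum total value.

Meeting every minimum uses 2+0+0+1+1+2 = 6 person-hours, leaving 34.
Highest impact score per hour first: Tutoring 190 > Shelter 140 > Library 120 > Park Build 90 > Meals 70 > Cleanup 20.
Give Tutoring 4 more to hit its cap of 4 — 30 left.
Give Shelter 12 more to hit its cap of 13 — 18 left.
Only 18 left; Library takes them to reach 18.
Total = 20×2 + 120×18 + 190×4 + 90×1 + 140×13 + 70×2 = 5010.

5010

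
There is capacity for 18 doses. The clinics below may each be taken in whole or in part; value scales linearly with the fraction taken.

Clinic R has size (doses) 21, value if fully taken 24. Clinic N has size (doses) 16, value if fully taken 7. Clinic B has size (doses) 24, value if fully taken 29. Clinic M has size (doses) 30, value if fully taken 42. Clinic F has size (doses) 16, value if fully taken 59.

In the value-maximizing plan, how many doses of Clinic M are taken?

Best value per unit of size first: Clinic F 59/16≈3.69, Clinic M 42/30≈1.4, Clinic B 29/24≈1.21, Clinic R 24/21≈1.14, Clinic N 7/16≈0.438.
Take all of Clinic F (16 doses, value 59) — 2 doses left.
2 doses left: a 2/30 share of Clinic M gives 42×2/30 = 2.8.

2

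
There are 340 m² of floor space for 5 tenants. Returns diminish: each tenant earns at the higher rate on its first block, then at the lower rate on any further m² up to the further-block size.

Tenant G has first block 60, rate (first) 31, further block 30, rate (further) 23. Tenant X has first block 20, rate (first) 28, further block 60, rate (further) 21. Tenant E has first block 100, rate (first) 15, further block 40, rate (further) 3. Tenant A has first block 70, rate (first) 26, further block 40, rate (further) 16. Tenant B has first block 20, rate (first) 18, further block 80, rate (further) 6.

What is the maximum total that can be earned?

7790

Order all 10 blocks by rate: Tenant G/first 31 > Tenant X/first 28 > Tenant A/first 26 > Tenant G/second 23 > Tenant X/second 21 > Tenant B/first 18 > Tenant A/second 16 > Tenant E/first 15 > Tenant B/second 6 > Tenant E/second 3.
Tenant G/first (31): +60 ; 280 left.
Fill Tenant X first block (20 at 28) ; 260 left.
Fill Tenant A first block (70 at 26) ; 190 left.
Tenant G/second (23): +30 ; 160 left.
Tenant X second at 21: fill all 60 ; 100 left.
Fill Tenant B first block (20 at 18) ; 80 left.
Fill Tenant A second block (40 at 16) ; 40 left.
Tenant E/first: +40 of 100 at 15; pool empty.
Total = 31×60 + 28×20 + 26×70 + 23×30 + 21×60 + 18×20 + 16×40 + 15×40 = 7790.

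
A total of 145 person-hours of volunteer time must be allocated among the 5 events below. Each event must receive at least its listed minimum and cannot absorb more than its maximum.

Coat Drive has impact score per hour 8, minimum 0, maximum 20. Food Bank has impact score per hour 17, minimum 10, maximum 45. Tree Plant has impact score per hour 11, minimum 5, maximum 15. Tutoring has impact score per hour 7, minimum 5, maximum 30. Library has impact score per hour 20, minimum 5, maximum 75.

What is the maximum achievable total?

Meeting every minimum uses 0+10+5+5+5 = 25 person-hours, leaving 120.
Rank by impact score per hour: Library 20 > Food Bank 17 > Tree Plant 11 > Coat Drive 8 > Tutoring 7.
Give Library 70 more to hit its cap of 75 — 50 left.
Give Food Bank 35 more to hit its cap of 45 — 15 left.
Tree Plant: +10 to 15 (cap) — 5 left.
Coat Drive: +5 (room for 20) → 5. Pool exhausted.
Total = 8×5 + 17×45 + 11×15 + 7×5 + 20×75 = 2505.

2505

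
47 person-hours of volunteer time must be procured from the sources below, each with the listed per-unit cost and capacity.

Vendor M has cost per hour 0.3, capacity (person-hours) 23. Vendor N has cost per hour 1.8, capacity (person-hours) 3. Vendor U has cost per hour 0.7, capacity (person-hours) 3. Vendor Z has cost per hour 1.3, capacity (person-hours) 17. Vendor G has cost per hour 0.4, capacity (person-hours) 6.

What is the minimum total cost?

Fill from the cheapest source first.
Vendor M (0.3): use full 23 → 24 person-hours to go.
Vendor G (0.4): use full 6 → 18 person-hours to go.
Vendor U (0.7): use full 3 → 15 person-hours to go.
Vendor Z at 1.3: take 15 of its 17 → requirement met.
Vendor N: unused.
Cost = 23×0.3 + 6×0.4 + 3×0.7 + 15×1.3 = 30.9.

30.9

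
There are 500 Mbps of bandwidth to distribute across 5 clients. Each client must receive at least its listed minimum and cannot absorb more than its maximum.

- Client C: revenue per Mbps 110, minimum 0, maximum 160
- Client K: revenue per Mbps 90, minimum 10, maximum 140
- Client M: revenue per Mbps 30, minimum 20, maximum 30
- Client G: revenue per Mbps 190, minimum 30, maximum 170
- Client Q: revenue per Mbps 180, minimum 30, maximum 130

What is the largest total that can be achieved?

Meeting every minimum uses 0+10+20+30+30 = 90 Mbps, leaving 410.
Highest revenue per Mbps first: Client G 190 > Client Q 180 > Client C 110 > Client K 90 > Client M 30.
Give Client G 140 more to hit its cap of 170 → 270 left.
Client Q: +100 to 130 (cap) → 170 left.
Client C takes 160 more to reach its cap of 160 → 10 left.
Client K has room for 130 more but only 10 remain, so it gets 20.
Total = 110×160 + 90×20 + 30×20 + 190×170 + 180×130 = 75700.

75700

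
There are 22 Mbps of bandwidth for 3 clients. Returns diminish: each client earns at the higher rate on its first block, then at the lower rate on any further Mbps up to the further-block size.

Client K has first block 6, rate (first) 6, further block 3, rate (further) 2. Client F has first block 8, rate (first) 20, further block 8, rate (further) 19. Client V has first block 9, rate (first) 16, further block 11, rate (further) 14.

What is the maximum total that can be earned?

408

Order all 6 blocks by rate: Client F/T1 20 > Client F/T2 19 > Client V/T1 16 > Client V/T2 14 > Client K/T1 6 > Client K/T2 2.
Client F/T1 (20): +8 ; 14 left.
Fill Client F T2 block (8 at 19) ; 6 left.
6 remain; put them into Client V T1 at 16.
Total = 20×8 + 19×8 + 16×6 = 408.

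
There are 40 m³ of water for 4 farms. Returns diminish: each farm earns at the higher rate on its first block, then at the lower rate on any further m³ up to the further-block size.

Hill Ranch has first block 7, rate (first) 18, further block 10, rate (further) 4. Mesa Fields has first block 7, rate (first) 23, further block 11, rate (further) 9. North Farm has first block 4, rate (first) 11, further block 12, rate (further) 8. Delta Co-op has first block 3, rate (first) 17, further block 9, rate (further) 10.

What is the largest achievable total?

562

Treat each block as its own option and order by rate: Mesa Fields/tier1 23 > Hill Ranch/tier1 18 > Delta Co-op/tier1 17 > North Farm/tier1 11 > Delta Co-op/tier2 10 > Mesa Fields/tier2 9 > North Farm/tier2 8 > Hill Ranch/tier2 4.
Fill Mesa Fields tier1 block (7 at 23) → 33 left.
Hill Ranch/tier1 (18): +7 → 26 left.
Delta Co-op/tier1 (17): +3 → 23 left.
Fill North Farm tier1 block (4 at 11) → 19 left.
Delta Co-op/tier2 (10): +9 → 10 left.
Mesa Fields tier2 at 9: only 10 left, fill 10.
Total = 23×7 + 18×7 + 17×3 + 11×4 + 10×9 + 9×10 = 562.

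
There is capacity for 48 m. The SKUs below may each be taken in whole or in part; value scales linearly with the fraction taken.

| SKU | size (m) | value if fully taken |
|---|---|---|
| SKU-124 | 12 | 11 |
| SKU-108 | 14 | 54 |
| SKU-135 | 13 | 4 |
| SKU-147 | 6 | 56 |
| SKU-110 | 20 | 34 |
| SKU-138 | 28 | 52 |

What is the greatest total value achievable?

Rank by value-to-size ratio: SKU-147 56/6≈9.33, SKU-108 54/14≈3.86, SKU-138 52/28≈1.86, SKU-110 34/20≈1.7, SKU-124 11/12≈0.917, SKU-135 4/13≈0.308.
Take all of SKU-147 (6 m, value 56) ; 42 m left.
SKU-108: take in full, 14 m for value 54 ; 28 left.
Take all of SKU-138 (28 m, value 52) ; 0 m left.
Total value = 162.

162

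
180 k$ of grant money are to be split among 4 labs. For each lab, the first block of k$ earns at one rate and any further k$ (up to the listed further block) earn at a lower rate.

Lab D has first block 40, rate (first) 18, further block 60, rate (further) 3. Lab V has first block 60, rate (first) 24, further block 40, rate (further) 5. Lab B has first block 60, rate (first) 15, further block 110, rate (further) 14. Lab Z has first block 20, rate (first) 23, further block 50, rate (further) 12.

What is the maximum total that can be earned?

3520

Order all 8 blocks by rate: Lab V/tier1 24 > Lab Z/tier1 23 > Lab D/tier1 18 > Lab B/tier1 15 > Lab B/tier2 14 > Lab Z/tier2 12 > Lab V/tier2 5 > Lab D/tier2 3.
Fill Lab V tier1 block (60 at 24) — 120 left.
Lab Z tier1 at 23: fill all 20 — 100 left.
Fill Lab D tier1 block (40 at 18) — 60 left.
Lab B/tier1 (15): +60 — 0 left.
Total = 24×60 + 23×20 + 18×40 + 15×60 = 3520.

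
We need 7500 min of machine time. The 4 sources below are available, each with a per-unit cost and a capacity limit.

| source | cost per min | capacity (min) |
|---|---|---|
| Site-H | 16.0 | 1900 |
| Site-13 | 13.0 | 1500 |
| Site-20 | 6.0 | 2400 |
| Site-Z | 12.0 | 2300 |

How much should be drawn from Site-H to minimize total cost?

Fill from the cheapest source first.
Site-20 at 6.0: take all 2400 min → 5100 still needed.
Take 2300 from Site-Z at 12.0 → need 2800 more.
Site-13 at 13.0: take all 1500 min → 1300 still needed.
Site-H at 16.0: take 1300 of its 1900 → requirement met.

1300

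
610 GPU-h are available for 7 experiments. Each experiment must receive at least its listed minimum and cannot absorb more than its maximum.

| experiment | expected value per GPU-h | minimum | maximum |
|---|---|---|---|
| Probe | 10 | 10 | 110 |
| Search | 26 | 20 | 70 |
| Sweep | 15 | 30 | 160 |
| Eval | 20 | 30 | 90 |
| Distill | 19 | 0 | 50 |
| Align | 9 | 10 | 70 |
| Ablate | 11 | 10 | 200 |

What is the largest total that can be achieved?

Meeting every minimum uses 10+20+30+30+0+10+10 = 110 GPU-h, leaving 500.
Rank by expected value per GPU-h: Search 26 > Eval 20 > Distill 19 > Sweep 15 > Ablate 11 > Probe 10 > Align 9.
Search takes 50 more to reach its cap of 70 — 450 left.
Eval takes 60 more to reach its cap of 90 — 390 left.
Distill takes 50 more to reach its cap of 50 — 340 left.
Sweep takes 130 more to reach its cap of 160 — 210 left.
Ablate: +190 to 200 (cap) — 20 left.
Only 20 left; Probe takes them to reach 30.
Total = 10×30 + 26×70 + 15×160 + 20×90 + 19×50 + 9×10 + 11×200 = 9560.

9560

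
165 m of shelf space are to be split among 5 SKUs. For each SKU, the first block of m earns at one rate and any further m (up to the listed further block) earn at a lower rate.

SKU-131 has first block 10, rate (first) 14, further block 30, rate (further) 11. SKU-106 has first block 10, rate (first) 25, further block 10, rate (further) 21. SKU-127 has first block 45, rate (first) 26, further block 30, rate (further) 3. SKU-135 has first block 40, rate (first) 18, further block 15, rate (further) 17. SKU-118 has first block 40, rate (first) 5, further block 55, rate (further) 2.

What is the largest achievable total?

3100

Rank every tier by rate: SKU-127/T1 26 > SKU-106/T1 25 > SKU-106/T2 21 > SKU-135/T1 18 > SKU-135/T2 17 > SKU-131/T1 14 > SKU-131/T2 11 > SKU-118/T1 5 > SKU-127/T2 3 > SKU-118/T2 2.
Fill SKU-127 T1 block (45 at 26) ; 120 left.
SKU-106/T1 (25): +10 ; 110 left.
SKU-106 T2 at 21: fill all 10 ; 100 left.
SKU-135/T1 (18): +40 ; 60 left.
SKU-135/T2 (17): +15 ; 45 left.
SKU-131/T1 (14): +10 ; 35 left.
SKU-131/T2 (11): +30 ; 5 left.
SKU-118 T1 at 5: only 5 left, fill 5.
Total = 26×45 + 25×10 + 21×10 + 18×40 + 17×15 + 14×10 + 11×30 + 5×5 = 3100.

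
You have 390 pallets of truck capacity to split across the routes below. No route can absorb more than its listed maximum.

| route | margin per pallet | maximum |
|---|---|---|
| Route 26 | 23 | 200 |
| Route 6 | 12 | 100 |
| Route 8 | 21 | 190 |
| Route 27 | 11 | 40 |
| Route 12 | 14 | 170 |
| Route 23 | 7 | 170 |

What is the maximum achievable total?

8590

Rank by margin per pallet: Route 26 23 > Route 8 21 > Route 12 14 > Route 6 12 > Route 27 11 > Route 23 7.
Route 26: +200 to 200 (cap) ; 190 left.
Give Route 8 190 to hit its cap of 190 ; 0 left.
Total = 23×200 + 21×190 = 8590.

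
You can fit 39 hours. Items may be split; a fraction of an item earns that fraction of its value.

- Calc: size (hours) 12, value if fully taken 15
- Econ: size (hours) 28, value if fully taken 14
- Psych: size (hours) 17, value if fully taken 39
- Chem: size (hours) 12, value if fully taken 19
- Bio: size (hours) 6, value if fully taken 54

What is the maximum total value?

Sort by value density: Bio 54/6≈9, Psych 39/17≈2.29, Chem 19/12≈1.58, Calc 15/12≈1.25, Econ 14/28≈0.5.
Bio: take in full, 6 hours for value 54 → 33 left.
Take all of Psych (17 hours, value 39) → 16 hours left.
Take all of Chem (12 hours, value 19) → 4 hours left.
Fill the last 4 hours with part of Calc: 4/12 of it earns 5.
Total value = 117.

117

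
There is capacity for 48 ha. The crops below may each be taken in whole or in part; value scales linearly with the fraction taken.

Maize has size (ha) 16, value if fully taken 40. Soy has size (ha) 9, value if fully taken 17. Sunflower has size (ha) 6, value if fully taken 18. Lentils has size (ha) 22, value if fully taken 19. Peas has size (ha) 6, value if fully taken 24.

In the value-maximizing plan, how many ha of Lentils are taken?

11

Rank by value-to-size ratio: Peas 24/6≈4, Sunflower 18/6≈3, Maize 40/16≈2.5, Soy 17/9≈1.89, Lentils 19/22≈0.864.
Peas: take in full, 6 ha for value 24 → 42 left.
All 6 ha of Sunflower fit (value 18) → 36 remain.
Take all of Maize (16 ha, value 40) → 20 ha left.
Soy: take in full, 9 ha for value 17 → 11 left.
11 ha left: a 11/22 share of Lentils gives 19×11/22 = 9.5.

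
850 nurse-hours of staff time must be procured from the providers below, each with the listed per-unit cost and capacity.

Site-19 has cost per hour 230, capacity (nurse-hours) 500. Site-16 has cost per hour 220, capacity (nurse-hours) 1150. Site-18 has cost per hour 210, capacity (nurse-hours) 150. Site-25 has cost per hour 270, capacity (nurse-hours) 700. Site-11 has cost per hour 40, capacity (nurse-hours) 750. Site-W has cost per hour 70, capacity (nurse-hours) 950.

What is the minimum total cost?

37000

Fill from the cheapest provider first.
Take 750 from Site-11 at 40 — need 100 more.
Take 100 from Site-W at 70 to finish.
Site-18, Site-16, Site-19, Site-25: unused.
Cost = 750×40 + 100×70 = 37000.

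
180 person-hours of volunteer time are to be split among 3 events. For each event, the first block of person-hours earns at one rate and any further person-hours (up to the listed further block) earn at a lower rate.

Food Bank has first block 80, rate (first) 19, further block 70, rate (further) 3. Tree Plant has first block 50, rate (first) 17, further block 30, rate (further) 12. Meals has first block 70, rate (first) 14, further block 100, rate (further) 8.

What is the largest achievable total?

Rank every tier by rate: Food Bank/first 19 > Tree Plant/first 17 > Meals/first 14 > Tree Plant/second 12 > Meals/second 8 > Food Bank/second 3.
Food Bank first at 19: fill all 80 ; 100 left.
Fill Tree Plant first block (50 at 17) ; 50 left.
Meals/first: +50 of 70 at 14; pool empty.
Total = 19×80 + 17×50 + 14×50 = 3070.

3070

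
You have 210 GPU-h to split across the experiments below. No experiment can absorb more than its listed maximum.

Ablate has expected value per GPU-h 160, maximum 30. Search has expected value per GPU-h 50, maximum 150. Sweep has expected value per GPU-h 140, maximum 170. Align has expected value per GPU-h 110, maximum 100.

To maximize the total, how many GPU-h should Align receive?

10

Order the experiments by expected value per GPU-h: Ablate 160 > Sweep 140 > Align 110 > Search 50.
Ablate: +30 to 30 (cap) → 180 left.
Sweep takes 170 to reach its cap of 170 → 10 left.
Align has room for 100 but only 10 remain, so it gets 10.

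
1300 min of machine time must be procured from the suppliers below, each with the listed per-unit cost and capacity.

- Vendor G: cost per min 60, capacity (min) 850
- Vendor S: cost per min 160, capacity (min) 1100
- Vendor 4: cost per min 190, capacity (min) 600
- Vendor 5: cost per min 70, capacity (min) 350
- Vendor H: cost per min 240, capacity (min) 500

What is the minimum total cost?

Cheapest first:
Vendor G (60): use full 850 ; 450 min to go.
Vendor 5 (70): use full 350 ; 100 min to go.
Take 100 from Vendor S at 160 to finish.
Vendor 4, Vendor H: unused.
Cost = 850×60 + 350×70 + 100×160 = 91500.

91500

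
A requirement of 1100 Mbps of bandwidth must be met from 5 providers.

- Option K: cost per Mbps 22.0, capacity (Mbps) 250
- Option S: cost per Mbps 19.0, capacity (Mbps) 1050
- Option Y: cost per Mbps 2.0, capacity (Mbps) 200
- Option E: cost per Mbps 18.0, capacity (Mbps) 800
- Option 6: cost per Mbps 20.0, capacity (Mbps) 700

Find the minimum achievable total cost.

16700

Use providers in increasing cost order.
Take 200 from Option Y at 2.0 → need 900 more.
Take 800 from Option E at 18.0 → need 100 more.
Option S at 19.0: take 100 of its 1050 → requirement met.
Option 6, Option K: unused.
Cost = 200×2.0 + 800×18.0 + 100×19.0 = 16700.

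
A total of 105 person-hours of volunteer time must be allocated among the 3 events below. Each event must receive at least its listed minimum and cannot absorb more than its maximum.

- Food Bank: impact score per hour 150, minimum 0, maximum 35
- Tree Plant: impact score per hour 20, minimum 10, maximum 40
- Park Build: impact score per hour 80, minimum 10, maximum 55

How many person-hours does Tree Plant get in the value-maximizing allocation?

Meeting every minimum uses 0+10+10 = 20 person-hours, leaving 85.
Rank by impact score per hour: Food Bank 150 > Park Build 80 > Tree Plant 20.
Food Bank takes 35 more to reach its cap of 35 ; 50 left.
Park Build takes 45 more to reach its cap of 55 ; 5 left.
Only 5 left; Tree Plant takes them to reach 15.

15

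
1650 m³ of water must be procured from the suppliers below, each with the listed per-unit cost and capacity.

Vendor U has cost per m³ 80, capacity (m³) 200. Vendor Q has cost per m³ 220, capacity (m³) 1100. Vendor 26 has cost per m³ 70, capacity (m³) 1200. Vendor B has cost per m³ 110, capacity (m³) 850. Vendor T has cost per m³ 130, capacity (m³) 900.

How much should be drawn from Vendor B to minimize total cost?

Cheapest first:
Vendor 26 at 70: take all 1200 m³ — 450 still needed.
Vendor U at 80: take all 200 m³ — 250 still needed.
Vendor B at 110: take 250 of its 850 — requirement met.
Vendor T, Vendor Q: unused.

250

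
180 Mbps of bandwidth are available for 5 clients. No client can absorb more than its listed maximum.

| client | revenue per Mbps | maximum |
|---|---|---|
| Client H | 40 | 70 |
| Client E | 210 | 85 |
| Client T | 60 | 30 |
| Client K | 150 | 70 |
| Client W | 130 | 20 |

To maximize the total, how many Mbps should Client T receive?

Order the clients by revenue per Mbps: Client E 210 > Client K 150 > Client W 130 > Client T 60 > Client H 40.
Client E takes 85 to reach its cap of 85 — 95 left.
Client K takes 70 to reach its cap of 70 — 25 left.
Client W: +20 to 20 (cap) — 5 left.
Client T has room for 30 but only 5 remain, so it gets 5.

5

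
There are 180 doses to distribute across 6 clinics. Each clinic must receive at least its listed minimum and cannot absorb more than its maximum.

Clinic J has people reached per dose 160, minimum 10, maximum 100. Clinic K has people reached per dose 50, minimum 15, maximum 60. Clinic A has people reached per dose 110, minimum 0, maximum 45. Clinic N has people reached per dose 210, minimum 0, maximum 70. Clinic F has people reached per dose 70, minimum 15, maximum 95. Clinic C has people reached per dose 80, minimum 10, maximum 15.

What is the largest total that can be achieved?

Meeting every minimum uses 10+15+0+0+15+10 = 50 doses, leaving 130.
Rank by people reached per dose: Clinic N 210 > Clinic J 160 > Clinic A 110 > Clinic C 80 > Clinic F 70 > Clinic K 50.
Clinic N: +70 to 70 (cap) — 60 left.
Clinic J: +60 (room for 90) → 70. Pool exhausted.
Total = 160×70 + 50×15 + 210×70 + 70×15 + 80×10 = 28500.

28500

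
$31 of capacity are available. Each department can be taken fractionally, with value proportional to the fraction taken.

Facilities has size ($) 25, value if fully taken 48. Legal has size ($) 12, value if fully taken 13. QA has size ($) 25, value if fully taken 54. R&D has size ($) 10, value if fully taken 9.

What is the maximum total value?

65.52

Rank by value-to-size ratio: QA 54/25≈2.16, Facilities 48/25≈1.92, Legal 13/12≈1.08, R&D 9/10≈0.9.
Take all of QA (25 $, value 54) → 6 $ left.
Fill the last 6 $ with part of Facilities: 6/25 of it earns 11.52.
Total value = 65.52.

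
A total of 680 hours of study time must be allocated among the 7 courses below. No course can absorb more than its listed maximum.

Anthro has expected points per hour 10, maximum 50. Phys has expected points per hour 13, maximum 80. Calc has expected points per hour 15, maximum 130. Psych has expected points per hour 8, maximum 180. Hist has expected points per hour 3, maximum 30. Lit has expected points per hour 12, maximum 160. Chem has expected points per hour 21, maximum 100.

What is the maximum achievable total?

Highest expected points per hour first: Chem 21 > Calc 15 > Phys 13 > Lit 12 > Anthro 10 > Psych 8 > Hist 3.
Give Chem 100 to hit its cap of 100 ; 580 left.
Give Calc 130 to hit its cap of 130 ; 450 left.
Phys takes 80 to reach its cap of 80 ; 370 left.
Lit takes 160 to reach its cap of 160 ; 210 left.
Anthro takes 50 to reach its cap of 50 ; 160 left.
Psych has room for 180 but only 160 remain, so it gets 160.
Total = 10×50 + 13×80 + 15×130 + 8×160 + 12×160 + 21×100 = 8790.

8790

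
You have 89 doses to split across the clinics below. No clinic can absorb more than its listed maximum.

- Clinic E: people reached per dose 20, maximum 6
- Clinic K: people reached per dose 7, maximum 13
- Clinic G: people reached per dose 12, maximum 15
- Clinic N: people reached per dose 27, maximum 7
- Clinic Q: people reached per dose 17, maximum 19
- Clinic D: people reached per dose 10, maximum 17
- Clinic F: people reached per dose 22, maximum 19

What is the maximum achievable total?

Rank by people reached per dose: Clinic N 27 > Clinic F 22 > Clinic E 20 > Clinic Q 17 > Clinic G 12 > Clinic D 10 > Clinic K 7.
Clinic N takes 7 to reach its cap of 7 ; 82 left.
Clinic F: +19 to 19 (cap) ; 63 left.
Give Clinic E 6 to hit its cap of 6 ; 57 left.
Clinic Q takes 19 to reach its cap of 19 ; 38 left.
Give Clinic G 15 to hit its cap of 15 ; 23 left.
Clinic D: +17 to 17 (cap) ; 6 left.
Clinic K has room for 13 but only 6 remain, so it gets 6.
Total = 20×6 + 7×6 + 12×15 + 27×7 + 17×19 + 10×17 + 22×19 = 1442.

1442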